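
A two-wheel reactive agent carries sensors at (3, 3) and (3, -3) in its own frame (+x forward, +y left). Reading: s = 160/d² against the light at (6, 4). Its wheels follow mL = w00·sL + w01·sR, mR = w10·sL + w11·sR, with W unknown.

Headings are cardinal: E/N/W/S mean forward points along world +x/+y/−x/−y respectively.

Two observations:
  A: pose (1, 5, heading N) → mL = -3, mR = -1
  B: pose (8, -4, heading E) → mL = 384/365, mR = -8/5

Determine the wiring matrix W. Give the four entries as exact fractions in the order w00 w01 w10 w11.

1/2 -1/2 -1/2 0

obs A: pose=(1,5,N) → sL=2, sR=8, mL=-3, mR=-1
obs B: pose=(8,-4,E) → sL=16/5, sR=80/73, mL=384/365, mR=-8/5
sensor matrix S = [[2, 8], [16/5, 80/73]]; det S = -8544/365
solve [mL_A; mL_B] = S·[w00; w01] and [mR_A; mR_B] = S·[w10; w11]:
  w00 = 1/2, w01 = -1/2, w10 = -1/2, w11 = 0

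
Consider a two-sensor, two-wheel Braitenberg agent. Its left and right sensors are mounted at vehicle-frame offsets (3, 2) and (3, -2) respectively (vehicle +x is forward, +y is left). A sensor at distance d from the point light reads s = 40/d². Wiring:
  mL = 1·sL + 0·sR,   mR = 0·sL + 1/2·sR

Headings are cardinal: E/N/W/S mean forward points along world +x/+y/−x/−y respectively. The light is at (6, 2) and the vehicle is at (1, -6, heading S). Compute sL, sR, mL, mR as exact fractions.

4/13 4/17 4/13 2/17

left sensor world pos  = (3, -9); dL² = 130
right sensor world pos = (-1, -9); dR² = 170
sL = 40/130 = 4/13
sR = 40/170 = 4/17
mL = 1·sL + 0·sR = 4/13
mR = 0·sL + 1/2·sR = 2/17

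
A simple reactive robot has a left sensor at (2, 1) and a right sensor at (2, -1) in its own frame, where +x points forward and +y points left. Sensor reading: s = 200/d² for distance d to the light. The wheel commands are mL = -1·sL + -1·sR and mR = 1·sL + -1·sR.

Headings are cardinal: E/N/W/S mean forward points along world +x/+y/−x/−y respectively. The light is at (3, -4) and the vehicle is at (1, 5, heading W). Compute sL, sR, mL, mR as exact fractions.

left sensor world pos  = (-1, 4); dL² = 80
right sensor world pos = (-1, 6); dR² = 116
sL = 200/80 = 5/2
sR = 200/116 = 50/29
mL = -1·sL + -1·sR = -245/58
mR = 1·sL + -1·sR = 45/58

5/2 50/29 -245/58 45/58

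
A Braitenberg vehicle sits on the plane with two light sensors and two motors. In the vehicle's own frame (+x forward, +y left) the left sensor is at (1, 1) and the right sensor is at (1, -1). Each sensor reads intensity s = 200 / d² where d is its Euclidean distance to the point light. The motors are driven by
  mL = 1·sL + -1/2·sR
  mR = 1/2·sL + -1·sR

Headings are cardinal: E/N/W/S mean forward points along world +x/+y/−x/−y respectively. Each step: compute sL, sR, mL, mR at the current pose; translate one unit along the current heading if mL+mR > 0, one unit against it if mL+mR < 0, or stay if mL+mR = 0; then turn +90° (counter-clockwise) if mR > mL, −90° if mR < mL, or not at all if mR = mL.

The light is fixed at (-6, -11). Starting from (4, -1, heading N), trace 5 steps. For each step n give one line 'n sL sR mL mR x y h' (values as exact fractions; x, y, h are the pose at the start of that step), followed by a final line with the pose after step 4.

n=0: pose=(4,-1,N); sL=100/101, sR=100/121; mL=7050/12221, mR=-4050/12221; mL+mR=3000/12221 → advance +1; mR−mL=-11100/12221 → turn -1·90°
n=1: pose=(4,0,E); sL=40/53, sR=200/221; mL=3540/11713, mR=-6180/11713; mL+mR=-2640/11713 → advance -1; mR−mL=-9720/11713 → turn -1·90°
n=2: pose=(3,0,S); sL=1, sR=50/41; mL=16/41, mR=-59/82; mL+mR=-27/82 → advance -1; mR−mL=-91/82 → turn -1·90°
n=3: pose=(3,1,W); sL=40/37, sR=200/233; mL=5620/8621, mR=-2740/8621; mL+mR=2880/8621 → advance +1; mR−mL=-8360/8621 → turn -1·90°
n=4: pose=(2,1,N); sL=100/109, sR=4/5; mL=282/545, mR=-186/545; mL+mR=96/545 → advance +1; mR−mL=-468/545 → turn -1·90°

0 100/101 100/121 7050/12221 -4050/12221 4 -1 N
1 40/53 200/221 3540/11713 -6180/11713 4 0 E
2 1 50/41 16/41 -59/82 3 0 S
3 40/37 200/233 5620/8621 -2740/8621 3 1 W
4 100/109 4/5 282/545 -186/545 2 1 N
final 2 2 E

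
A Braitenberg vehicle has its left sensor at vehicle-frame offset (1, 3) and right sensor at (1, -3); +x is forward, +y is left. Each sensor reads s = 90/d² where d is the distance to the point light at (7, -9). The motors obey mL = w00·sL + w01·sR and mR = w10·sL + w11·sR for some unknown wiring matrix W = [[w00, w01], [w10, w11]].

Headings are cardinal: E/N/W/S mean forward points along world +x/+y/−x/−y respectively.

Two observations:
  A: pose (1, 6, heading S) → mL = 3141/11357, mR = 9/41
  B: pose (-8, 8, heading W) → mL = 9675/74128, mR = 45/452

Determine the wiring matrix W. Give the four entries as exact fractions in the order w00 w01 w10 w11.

1 -1/2 1/2 0

obs A: pose=(1,6,S) → sL=18/41, sR=90/277, mL=3141/11357, mR=9/41
obs B: pose=(-8,8,W) → sL=45/226, sR=45/328, mL=9675/74128, mR=45/452
sensor matrix S = [[18/41, 90/277], [45/226, 45/328]]; det S = -939195/210467924
solve [mL_A; mL_B] = S·[w00; w01] and [mR_A; mR_B] = S·[w10; w11]:
  w00 = 1, w01 = -1/2, w10 = 1/2, w11 = 0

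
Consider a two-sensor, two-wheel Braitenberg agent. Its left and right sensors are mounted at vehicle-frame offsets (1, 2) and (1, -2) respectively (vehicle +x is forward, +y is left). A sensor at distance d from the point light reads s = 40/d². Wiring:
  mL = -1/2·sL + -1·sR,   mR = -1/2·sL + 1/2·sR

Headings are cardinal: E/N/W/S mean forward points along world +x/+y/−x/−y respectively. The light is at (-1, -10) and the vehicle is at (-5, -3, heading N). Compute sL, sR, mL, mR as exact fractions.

left sensor world pos  = (-7, -2); dL² = 100
right sensor world pos = (-3, -2); dR² = 68
sL = 40/100 = 2/5
sR = 40/68 = 10/17
mL = -1/2·sL + -1·sR = -67/85
mR = -1/2·sL + 1/2·sR = 8/85

2/5 10/17 -67/85 8/85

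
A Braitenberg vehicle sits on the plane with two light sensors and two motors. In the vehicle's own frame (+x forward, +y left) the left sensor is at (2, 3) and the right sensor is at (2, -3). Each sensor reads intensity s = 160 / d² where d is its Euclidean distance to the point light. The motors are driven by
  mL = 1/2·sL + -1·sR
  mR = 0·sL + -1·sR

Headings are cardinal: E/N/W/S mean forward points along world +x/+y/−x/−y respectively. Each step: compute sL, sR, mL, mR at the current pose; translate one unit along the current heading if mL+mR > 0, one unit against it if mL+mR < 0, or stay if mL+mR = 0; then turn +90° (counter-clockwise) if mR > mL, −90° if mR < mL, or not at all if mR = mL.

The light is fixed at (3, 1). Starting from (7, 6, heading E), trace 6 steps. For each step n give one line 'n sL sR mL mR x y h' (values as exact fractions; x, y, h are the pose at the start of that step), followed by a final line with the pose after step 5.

0 8/5 4 -16/5 -4 7 6 E
1 32/9 160/9 -16 -160/9 6 6 S
2 16 80/41 248/41 -80/41 6 7 W
3 32/13 160/89 -656/1157 -160/89 5 7 N
4 2 8 -7 -8 5 6 E
5 32/5 160/13 -592/65 -160/13 4 6 S
final 4 7 W

n=0: pose=(7,6,E); sL=8/5, sR=4; mL=-16/5, mR=-4; mL+mR=-36/5 → advance -1; mR−mL=-4/5 → turn -1·90°
n=1: pose=(6,6,S); sL=32/9, sR=160/9; mL=-16, mR=-160/9; mL+mR=-304/9 → advance -1; mR−mL=-16/9 → turn -1·90°
n=2: pose=(6,7,W); sL=16, sR=80/41; mL=248/41, mR=-80/41; mL+mR=168/41 → advance +1; mR−mL=-8 → turn -1·90°
n=3: pose=(5,7,N); sL=32/13, sR=160/89; mL=-656/1157, mR=-160/89; mL+mR=-2736/1157 → advance -1; mR−mL=-16/13 → turn -1·90°
n=4: pose=(5,6,E); sL=2, sR=8; mL=-7, mR=-8; mL+mR=-15 → advance -1; mR−mL=-1 → turn -1·90°
n=5: pose=(4,6,S); sL=32/5, sR=160/13; mL=-592/65, mR=-160/13; mL+mR=-1392/65 → advance -1; mR−mL=-16/5 → turn -1·90°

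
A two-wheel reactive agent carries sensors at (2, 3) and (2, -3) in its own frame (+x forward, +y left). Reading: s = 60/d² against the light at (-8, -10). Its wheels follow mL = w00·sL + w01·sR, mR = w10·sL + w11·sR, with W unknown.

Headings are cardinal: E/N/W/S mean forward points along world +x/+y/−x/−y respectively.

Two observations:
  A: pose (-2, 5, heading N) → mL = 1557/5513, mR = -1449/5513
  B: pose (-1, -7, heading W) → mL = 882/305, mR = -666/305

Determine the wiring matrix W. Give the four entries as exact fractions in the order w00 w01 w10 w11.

1 1/2 -1/2 -1

obs A: pose=(-2,5,N) → sL=30/149, sR=6/37, mL=1557/5513, mR=-1449/5513
obs B: pose=(-1,-7,W) → sL=12/5, sR=60/61, mL=882/305, mR=-666/305
sensor matrix S = [[30/149, 6/37], [12/5, 60/61]]; det S = -321408/1681465
solve [mL_A; mL_B] = S·[w00; w01] and [mR_A; mR_B] = S·[w10; w11]:
  w00 = 1, w01 = 1/2, w10 = -1/2, w11 = -1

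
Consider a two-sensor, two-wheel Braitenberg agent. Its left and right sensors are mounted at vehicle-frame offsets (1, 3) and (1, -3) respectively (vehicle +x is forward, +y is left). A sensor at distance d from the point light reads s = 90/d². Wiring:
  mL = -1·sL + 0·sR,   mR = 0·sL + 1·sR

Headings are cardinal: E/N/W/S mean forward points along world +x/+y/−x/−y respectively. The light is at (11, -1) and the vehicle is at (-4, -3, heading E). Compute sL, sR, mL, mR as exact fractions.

left sensor world pos  = (-3, 0); dL² = 197
right sensor world pos = (-3, -6); dR² = 221
sL = 90/197 = 90/197
sR = 90/221 = 90/221
mL = -1·sL + 0·sR = -90/197
mR = 0·sL + 1·sR = 90/221

90/197 90/221 -90/197 90/221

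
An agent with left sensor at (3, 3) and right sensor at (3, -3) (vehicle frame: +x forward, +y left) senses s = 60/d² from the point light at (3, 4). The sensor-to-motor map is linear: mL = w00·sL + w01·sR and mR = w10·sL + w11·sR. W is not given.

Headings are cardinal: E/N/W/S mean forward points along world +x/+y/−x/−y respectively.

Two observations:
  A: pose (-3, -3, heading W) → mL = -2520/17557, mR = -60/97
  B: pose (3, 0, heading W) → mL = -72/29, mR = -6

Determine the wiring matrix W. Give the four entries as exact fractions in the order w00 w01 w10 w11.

obs A: pose=(-3,-3,W) → sL=60/181, sR=60/97, mL=-2520/17557, mR=-60/97
obs B: pose=(3,0,W) → sL=30/29, sR=6, mL=-72/29, mR=-6
sensor matrix S = [[60/181, 60/97], [30/29, 6]]; det S = 686880/509153
solve [mL_A; mL_B] = S·[w00; w01] and [mR_A; mR_B] = S·[w10; w11]:
  w00 = 1/2, w01 = -1/2, w10 = 0, w11 = -1

1/2 -1/2 0 -1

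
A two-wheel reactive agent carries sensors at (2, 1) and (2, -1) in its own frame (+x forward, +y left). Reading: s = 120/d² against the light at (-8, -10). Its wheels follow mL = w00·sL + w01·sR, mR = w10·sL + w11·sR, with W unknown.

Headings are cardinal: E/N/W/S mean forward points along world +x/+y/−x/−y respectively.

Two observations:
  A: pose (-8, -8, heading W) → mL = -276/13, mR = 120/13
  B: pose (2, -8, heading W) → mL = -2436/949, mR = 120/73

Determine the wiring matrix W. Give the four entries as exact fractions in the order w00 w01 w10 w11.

-1/2 -1 0 1

obs A: pose=(-8,-8,W) → sL=24, sR=120/13, mL=-276/13, mR=120/13
obs B: pose=(2,-8,W) → sL=24/13, sR=120/73, mL=-2436/949, mR=120/73
sensor matrix S = [[24, 120/13], [24/13, 120/73]]; det S = 276480/12337
solve [mL_A; mL_B] = S·[w00; w01] and [mR_A; mR_B] = S·[w10; w11]:
  w00 = -1/2, w01 = -1, w10 = 0, w11 = 1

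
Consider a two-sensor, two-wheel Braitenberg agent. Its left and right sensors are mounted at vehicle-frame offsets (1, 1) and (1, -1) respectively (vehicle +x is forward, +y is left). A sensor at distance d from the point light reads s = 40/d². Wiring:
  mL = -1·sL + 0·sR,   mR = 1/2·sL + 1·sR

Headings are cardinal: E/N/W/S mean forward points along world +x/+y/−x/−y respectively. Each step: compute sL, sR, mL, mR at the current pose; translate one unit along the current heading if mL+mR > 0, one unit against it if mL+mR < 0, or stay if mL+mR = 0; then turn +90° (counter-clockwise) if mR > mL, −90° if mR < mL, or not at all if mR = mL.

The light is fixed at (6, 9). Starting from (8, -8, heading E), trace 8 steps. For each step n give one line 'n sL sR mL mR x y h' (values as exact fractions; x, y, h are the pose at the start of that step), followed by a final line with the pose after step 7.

0 8/53 40/333 -8/53 3452/17649 8 -8 E
1 2/13 5/34 -2/13 99/442 9 -8 N
2 40/293 40/229 -40/293 16300/67097 9 -7 W
3 20/149 4/29 -20/149 886/4321 8 -7 S
4 8/53 40/333 -8/53 3452/17649 8 -8 E
5 2/13 5/34 -2/13 99/442 9 -8 N
6 40/293 40/229 -40/293 16300/67097 9 -7 W
7 20/149 4/29 -20/149 886/4321 8 -7 S
final 8 -8 E

n=0: pose=(8,-8,E); sL=8/53, sR=40/333; mL=-8/53, mR=3452/17649; mL+mR=788/17649 → advance +1; mR−mL=6116/17649 → turn +1·90°
n=1: pose=(9,-8,N); sL=2/13, sR=5/34; mL=-2/13, mR=99/442; mL+mR=31/442 → advance +1; mR−mL=167/442 → turn +1·90°
n=2: pose=(9,-7,W); sL=40/293, sR=40/229; mL=-40/293, mR=16300/67097; mL+mR=7140/67097 → advance +1; mR−mL=25460/67097 → turn +1·90°
n=3: pose=(8,-7,S); sL=20/149, sR=4/29; mL=-20/149, mR=886/4321; mL+mR=306/4321 → advance +1; mR−mL=1466/4321 → turn +1·90°
n=4: pose=(8,-8,E); sL=8/53, sR=40/333; mL=-8/53, mR=3452/17649; mL+mR=788/17649 → advance +1; mR−mL=6116/17649 → turn +1·90°
n=5: pose=(9,-8,N); sL=2/13, sR=5/34; mL=-2/13, mR=99/442; mL+mR=31/442 → advance +1; mR−mL=167/442 → turn +1·90°
n=6: pose=(9,-7,W); sL=40/293, sR=40/229; mL=-40/293, mR=16300/67097; mL+mR=7140/67097 → advance +1; mR−mL=25460/67097 → turn +1·90°
n=7: pose=(8,-7,S); sL=20/149, sR=4/29; mL=-20/149, mR=886/4321; mL+mR=306/4321 → advance +1; mR−mL=1466/4321 → turn +1·90°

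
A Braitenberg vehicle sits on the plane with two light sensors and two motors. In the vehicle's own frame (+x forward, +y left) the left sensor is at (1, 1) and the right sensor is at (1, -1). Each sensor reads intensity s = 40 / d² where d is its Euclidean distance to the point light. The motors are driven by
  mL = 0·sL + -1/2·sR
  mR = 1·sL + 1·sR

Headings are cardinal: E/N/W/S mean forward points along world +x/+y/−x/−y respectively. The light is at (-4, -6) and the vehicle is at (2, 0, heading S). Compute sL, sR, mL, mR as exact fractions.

20/37 4/5 -2/5 248/185

left sensor world pos  = (3, -1); dL² = 74
right sensor world pos = (1, -1); dR² = 50
sL = 40/74 = 20/37
sR = 40/50 = 4/5
mL = 0·sL + -1/2·sR = -2/5
mR = 1·sL + 1·sR = 248/185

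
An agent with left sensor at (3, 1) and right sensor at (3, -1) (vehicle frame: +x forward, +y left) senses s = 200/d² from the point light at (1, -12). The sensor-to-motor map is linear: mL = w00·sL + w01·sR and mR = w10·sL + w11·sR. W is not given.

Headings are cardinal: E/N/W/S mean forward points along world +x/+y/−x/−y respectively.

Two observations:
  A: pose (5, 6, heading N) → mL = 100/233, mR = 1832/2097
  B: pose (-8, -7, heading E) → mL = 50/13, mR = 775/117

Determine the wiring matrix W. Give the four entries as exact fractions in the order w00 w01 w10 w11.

0 1 1 1

obs A: pose=(5,6,N) → sL=4/9, sR=100/233, mL=100/233, mR=1832/2097
obs B: pose=(-8,-7,E) → sL=25/9, sR=50/13, mL=50/13, mR=775/117
sensor matrix S = [[4/9, 100/233], [25/9, 50/13]]; det S = 4700/9087
solve [mL_A; mL_B] = S·[w00; w01] and [mR_A; mR_B] = S·[w10; w11]:
  w00 = 0, w01 = 1, w10 = 1, w11 = 1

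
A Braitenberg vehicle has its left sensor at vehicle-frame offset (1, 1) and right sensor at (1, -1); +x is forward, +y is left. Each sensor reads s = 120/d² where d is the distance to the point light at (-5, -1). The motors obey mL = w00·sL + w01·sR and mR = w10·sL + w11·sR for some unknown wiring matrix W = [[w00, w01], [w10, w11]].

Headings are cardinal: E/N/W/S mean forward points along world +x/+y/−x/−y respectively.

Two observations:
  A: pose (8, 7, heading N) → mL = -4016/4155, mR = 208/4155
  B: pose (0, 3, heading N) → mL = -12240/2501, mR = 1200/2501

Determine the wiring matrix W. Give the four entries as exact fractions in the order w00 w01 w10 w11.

-1 -1 1/2 -1/2

obs A: pose=(8,7,N) → sL=8/15, sR=120/277, mL=-4016/4155, mR=208/4155
obs B: pose=(0,3,N) → sL=120/41, sR=120/61, mL=-12240/2501, mR=1200/2501
sensor matrix S = [[8/15, 120/277], [120/41, 120/61]]; det S = -151552/692777
solve [mL_A; mL_B] = S·[w00; w01] and [mR_A; mR_B] = S·[w10; w11]:
  w00 = -1, w01 = -1, w10 = 1/2, w11 = -1/2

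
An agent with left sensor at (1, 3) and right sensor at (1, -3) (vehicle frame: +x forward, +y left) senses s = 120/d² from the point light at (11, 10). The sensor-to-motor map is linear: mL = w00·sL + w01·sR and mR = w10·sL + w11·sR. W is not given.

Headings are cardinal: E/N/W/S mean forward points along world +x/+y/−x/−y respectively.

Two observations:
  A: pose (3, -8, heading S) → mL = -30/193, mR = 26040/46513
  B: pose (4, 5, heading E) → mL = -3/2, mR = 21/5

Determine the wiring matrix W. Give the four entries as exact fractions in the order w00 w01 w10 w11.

-1/2 0 1 1

obs A: pose=(3,-8,S) → sL=60/193, sR=60/241, mL=-30/193, mR=26040/46513
obs B: pose=(4,5,E) → sL=3, sR=6/5, mL=-3/2, mR=21/5
sensor matrix S = [[60/193, 60/241], [3, 6/5]]; det S = -17388/46513
solve [mL_A; mL_B] = S·[w00; w01] and [mR_A; mR_B] = S·[w10; w11]:
  w00 = -1/2, w01 = 0, w10 = 1, w11 = 1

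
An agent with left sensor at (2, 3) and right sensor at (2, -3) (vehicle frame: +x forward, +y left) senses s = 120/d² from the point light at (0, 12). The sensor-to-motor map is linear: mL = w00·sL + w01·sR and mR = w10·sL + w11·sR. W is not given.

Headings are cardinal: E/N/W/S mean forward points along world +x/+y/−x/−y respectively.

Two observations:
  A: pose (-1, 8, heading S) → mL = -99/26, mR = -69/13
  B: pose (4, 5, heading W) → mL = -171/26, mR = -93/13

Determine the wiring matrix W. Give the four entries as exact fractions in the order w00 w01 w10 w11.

obs A: pose=(-1,8,S) → sL=3, sR=30/13, mL=-99/26, mR=-69/13
obs B: pose=(4,5,W) → sL=15/13, sR=6, mL=-171/26, mR=-93/13
sensor matrix S = [[3, 30/13], [15/13, 6]]; det S = 2592/169
solve [mL_A; mL_B] = S·[w00; w01] and [mR_A; mR_B] = S·[w10; w11]:
  w00 = -1/2, w01 = -1, w10 = -1, w11 = -1

-1/2 -1 -1 -1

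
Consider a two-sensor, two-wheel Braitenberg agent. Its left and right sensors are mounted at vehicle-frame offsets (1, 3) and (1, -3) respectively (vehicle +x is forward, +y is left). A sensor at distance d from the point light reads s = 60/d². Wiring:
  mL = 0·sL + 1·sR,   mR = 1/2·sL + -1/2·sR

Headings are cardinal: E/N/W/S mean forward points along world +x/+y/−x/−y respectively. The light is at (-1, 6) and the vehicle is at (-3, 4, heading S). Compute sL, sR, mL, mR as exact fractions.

left sensor world pos  = (0, 3); dL² = 10
right sensor world pos = (-6, 3); dR² = 34
sL = 60/10 = 6
sR = 60/34 = 30/17
mL = 0·sL + 1·sR = 30/17
mR = 1/2·sL + -1/2·sR = 36/17

6 30/17 30/17 36/17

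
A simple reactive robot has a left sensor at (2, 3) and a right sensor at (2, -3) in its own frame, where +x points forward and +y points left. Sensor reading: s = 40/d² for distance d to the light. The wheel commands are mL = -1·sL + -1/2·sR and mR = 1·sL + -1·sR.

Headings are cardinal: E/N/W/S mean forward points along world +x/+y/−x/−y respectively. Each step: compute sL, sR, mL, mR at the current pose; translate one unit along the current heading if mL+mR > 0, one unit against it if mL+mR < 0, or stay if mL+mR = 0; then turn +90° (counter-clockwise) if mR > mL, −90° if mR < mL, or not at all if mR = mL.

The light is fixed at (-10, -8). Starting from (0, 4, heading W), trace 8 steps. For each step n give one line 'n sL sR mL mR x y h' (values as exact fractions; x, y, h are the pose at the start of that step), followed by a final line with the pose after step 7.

0 8/29 40/289 -2892/8381 1152/8381 0 4 W
1 5/37 10/41 -390/1517 -165/1517 1 4 S
2 8/85 40/269 -3852/22865 -1248/22865 1 5 E
3 20/137 20/197 -5310/26989 1200/26989 0 5 N
4 8/29 40/289 -2892/8381 1152/8381 0 4 W
5 5/37 10/41 -390/1517 -165/1517 1 4 S
6 8/85 40/269 -3852/22865 -1248/22865 1 5 E
7 20/137 20/197 -5310/26989 1200/26989 0 5 N
final 0 4 W

n=0: pose=(0,4,W); sL=8/29, sR=40/289; mL=-2892/8381, mR=1152/8381; mL+mR=-60/289 → advance -1; mR−mL=4044/8381 → turn +1·90°
n=1: pose=(1,4,S); sL=5/37, sR=10/41; mL=-390/1517, mR=-165/1517; mL+mR=-15/41 → advance -1; mR−mL=225/1517 → turn +1·90°
n=2: pose=(1,5,E); sL=8/85, sR=40/269; mL=-3852/22865, mR=-1248/22865; mL+mR=-60/269 → advance -1; mR−mL=2604/22865 → turn +1·90°
n=3: pose=(0,5,N); sL=20/137, sR=20/197; mL=-5310/26989, mR=1200/26989; mL+mR=-30/197 → advance -1; mR−mL=6510/26989 → turn +1·90°
n=4: pose=(0,4,W); sL=8/29, sR=40/289; mL=-2892/8381, mR=1152/8381; mL+mR=-60/289 → advance -1; mR−mL=4044/8381 → turn +1·90°
n=5: pose=(1,4,S); sL=5/37, sR=10/41; mL=-390/1517, mR=-165/1517; mL+mR=-15/41 → advance -1; mR−mL=225/1517 → turn +1·90°
n=6: pose=(1,5,E); sL=8/85, sR=40/269; mL=-3852/22865, mR=-1248/22865; mL+mR=-60/269 → advance -1; mR−mL=2604/22865 → turn +1·90°
n=7: pose=(0,5,N); sL=20/137, sR=20/197; mL=-5310/26989, mR=1200/26989; mL+mR=-30/197 → advance -1; mR−mL=6510/26989 → turn +1·90°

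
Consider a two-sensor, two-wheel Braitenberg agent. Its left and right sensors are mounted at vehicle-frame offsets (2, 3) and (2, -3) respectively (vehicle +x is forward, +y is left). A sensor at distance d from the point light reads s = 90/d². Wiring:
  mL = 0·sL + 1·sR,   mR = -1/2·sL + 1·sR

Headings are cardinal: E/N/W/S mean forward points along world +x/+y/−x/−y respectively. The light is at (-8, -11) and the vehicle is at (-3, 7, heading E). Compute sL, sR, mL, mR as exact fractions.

9/49 45/137 45/137 3177/13426

left sensor world pos  = (-1, 10); dL² = 490
right sensor world pos = (-1, 4); dR² = 274
sL = 90/490 = 9/49
sR = 90/274 = 45/137
mL = 0·sL + 1·sR = 45/137
mR = -1/2·sL + 1·sR = 3177/13426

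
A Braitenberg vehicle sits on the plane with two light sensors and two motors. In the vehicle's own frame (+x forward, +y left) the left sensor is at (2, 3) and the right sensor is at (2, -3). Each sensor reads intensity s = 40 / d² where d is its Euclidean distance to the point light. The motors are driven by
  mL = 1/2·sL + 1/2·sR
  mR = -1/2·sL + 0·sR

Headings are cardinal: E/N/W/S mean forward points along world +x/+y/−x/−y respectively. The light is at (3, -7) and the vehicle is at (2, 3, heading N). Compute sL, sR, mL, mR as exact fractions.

1/4 10/37 77/296 -1/8

left sensor world pos  = (-1, 5); dL² = 160
right sensor world pos = (5, 5); dR² = 148
sL = 40/160 = 1/4
sR = 40/148 = 10/37
mL = 1/2·sL + 1/2·sR = 77/296
mR = -1/2·sL + 0·sR = -1/8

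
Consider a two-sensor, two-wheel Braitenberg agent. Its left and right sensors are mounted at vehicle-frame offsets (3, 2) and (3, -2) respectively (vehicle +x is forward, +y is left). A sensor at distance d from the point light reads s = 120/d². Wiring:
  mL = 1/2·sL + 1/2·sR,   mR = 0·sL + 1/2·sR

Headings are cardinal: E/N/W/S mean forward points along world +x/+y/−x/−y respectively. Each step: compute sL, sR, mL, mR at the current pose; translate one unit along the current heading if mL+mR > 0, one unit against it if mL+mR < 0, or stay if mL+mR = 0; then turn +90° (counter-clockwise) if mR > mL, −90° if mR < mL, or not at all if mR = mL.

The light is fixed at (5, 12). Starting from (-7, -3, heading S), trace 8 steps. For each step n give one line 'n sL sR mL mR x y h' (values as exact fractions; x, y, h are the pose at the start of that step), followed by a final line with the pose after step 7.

0 15/53 3/13 177/689 3/26 -7 -3 S
1 40/183 120/421 19400/77043 60/421 -7 -4 W
2 60/197 12/29 2052/5713 6/29 -8 -4 N
3 120/269 120/389 39480/104641 60/389 -8 -3 E
4 15/53 3/13 177/689 3/26 -7 -3 S
5 40/183 120/421 19400/77043 60/421 -7 -4 W
6 60/197 12/29 2052/5713 6/29 -8 -4 N
7 120/269 120/389 39480/104641 60/389 -8 -3 E
final -7 -3 S

n=0: pose=(-7,-3,S); sL=15/53, sR=3/13; mL=177/689, mR=3/26; mL+mR=513/1378 → advance +1; mR−mL=-15/106 → turn -1·90°
n=1: pose=(-7,-4,W); sL=40/183, sR=120/421; mL=19400/77043, mR=60/421; mL+mR=30380/77043 → advance +1; mR−mL=-20/183 → turn -1·90°
n=2: pose=(-8,-4,N); sL=60/197, sR=12/29; mL=2052/5713, mR=6/29; mL+mR=3234/5713 → advance +1; mR−mL=-30/197 → turn -1·90°
n=3: pose=(-8,-3,E); sL=120/269, sR=120/389; mL=39480/104641, mR=60/389; mL+mR=55620/104641 → advance +1; mR−mL=-60/269 → turn -1·90°
n=4: pose=(-7,-3,S); sL=15/53, sR=3/13; mL=177/689, mR=3/26; mL+mR=513/1378 → advance +1; mR−mL=-15/106 → turn -1·90°
n=5: pose=(-7,-4,W); sL=40/183, sR=120/421; mL=19400/77043, mR=60/421; mL+mR=30380/77043 → advance +1; mR−mL=-20/183 → turn -1·90°
n=6: pose=(-8,-4,N); sL=60/197, sR=12/29; mL=2052/5713, mR=6/29; mL+mR=3234/5713 → advance +1; mR−mL=-30/197 → turn -1·90°
n=7: pose=(-8,-3,E); sL=120/269, sR=120/389; mL=39480/104641, mR=60/389; mL+mR=55620/104641 → advance +1; mR−mL=-60/269 → turn -1·90°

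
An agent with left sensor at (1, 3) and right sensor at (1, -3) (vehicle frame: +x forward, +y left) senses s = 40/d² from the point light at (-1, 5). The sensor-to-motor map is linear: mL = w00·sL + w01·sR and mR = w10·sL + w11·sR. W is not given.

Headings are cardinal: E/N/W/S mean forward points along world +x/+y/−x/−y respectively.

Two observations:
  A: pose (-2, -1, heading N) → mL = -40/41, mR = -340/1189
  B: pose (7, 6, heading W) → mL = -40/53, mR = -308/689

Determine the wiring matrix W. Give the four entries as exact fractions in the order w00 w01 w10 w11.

-1 0 -1 1/2

obs A: pose=(-2,-1,N) → sL=40/41, sR=40/29, mL=-40/41, mR=-340/1189
obs B: pose=(7,6,W) → sL=40/53, sR=8/13, mL=-40/53, mR=-308/689
sensor matrix S = [[40/41, 40/29], [40/53, 8/13]]; det S = -360960/819221
solve [mL_A; mL_B] = S·[w00; w01] and [mR_A; mR_B] = S·[w10; w11]:
  w00 = -1, w01 = 0, w10 = -1, w11 = 1/2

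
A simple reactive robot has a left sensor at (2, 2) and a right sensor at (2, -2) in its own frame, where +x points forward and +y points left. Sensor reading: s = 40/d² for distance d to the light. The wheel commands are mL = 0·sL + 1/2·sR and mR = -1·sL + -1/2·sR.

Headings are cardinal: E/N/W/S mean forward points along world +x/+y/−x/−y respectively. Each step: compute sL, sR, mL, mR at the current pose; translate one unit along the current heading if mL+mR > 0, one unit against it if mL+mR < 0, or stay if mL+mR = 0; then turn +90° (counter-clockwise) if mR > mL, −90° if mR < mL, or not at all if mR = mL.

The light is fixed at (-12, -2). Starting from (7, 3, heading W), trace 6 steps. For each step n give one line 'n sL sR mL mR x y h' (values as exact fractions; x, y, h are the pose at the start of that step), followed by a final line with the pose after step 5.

n=0: pose=(7,3,W); sL=20/149, sR=20/169; mL=10/169, mR=-4870/25181; mL+mR=-20/149 → advance -1; mR−mL=-6360/25181 → turn -1·90°
n=1: pose=(8,3,N); sL=40/373, sR=40/533; mL=20/533, mR=-28780/198809; mL+mR=-40/373 → advance -1; mR−mL=-36240/198809 → turn -1·90°
n=2: pose=(8,2,E); sL=1/13, sR=5/61; mL=5/122, mR=-187/1586; mL+mR=-1/13 → advance -1; mR−mL=-126/793 → turn -1·90°
n=3: pose=(7,2,S); sL=8/89, sR=40/293; mL=20/293, mR=-4124/26077; mL+mR=-8/89 → advance -1; mR−mL=-5904/26077 → turn -1·90°
n=4: pose=(7,3,W); sL=20/149, sR=20/169; mL=10/169, mR=-4870/25181; mL+mR=-20/149 → advance -1; mR−mL=-6360/25181 → turn -1·90°
n=5: pose=(8,3,N); sL=40/373, sR=40/533; mL=20/533, mR=-28780/198809; mL+mR=-40/373 → advance -1; mR−mL=-36240/198809 → turn -1·90°

0 20/149 20/169 10/169 -4870/25181 7 3 W
1 40/373 40/533 20/533 -28780/198809 8 3 N
2 1/13 5/61 5/122 -187/1586 8 2 E
3 8/89 40/293 20/293 -4124/26077 7 2 S
4 20/149 20/169 10/169 -4870/25181 7 3 W
5 40/373 40/533 20/533 -28780/198809 8 3 N
final 8 2 E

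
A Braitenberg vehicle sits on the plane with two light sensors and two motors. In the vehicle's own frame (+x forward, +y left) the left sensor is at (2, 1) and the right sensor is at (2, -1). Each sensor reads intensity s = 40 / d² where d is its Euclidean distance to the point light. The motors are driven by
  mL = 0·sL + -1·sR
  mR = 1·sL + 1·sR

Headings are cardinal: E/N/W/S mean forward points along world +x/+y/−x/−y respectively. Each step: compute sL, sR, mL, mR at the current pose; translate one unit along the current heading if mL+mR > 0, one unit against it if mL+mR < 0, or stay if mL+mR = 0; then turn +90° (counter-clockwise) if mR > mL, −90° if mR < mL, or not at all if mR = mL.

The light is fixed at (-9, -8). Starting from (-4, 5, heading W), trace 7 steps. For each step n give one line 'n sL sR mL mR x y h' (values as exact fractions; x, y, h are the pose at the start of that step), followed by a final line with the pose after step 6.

n=0: pose=(-4,5,W); sL=40/153, sR=8/41; mL=-8/41, mR=2864/6273; mL+mR=40/153 → advance +1; mR−mL=4088/6273 → turn +1·90°
n=1: pose=(-5,5,S); sL=20/73, sR=4/13; mL=-4/13, mR=552/949; mL+mR=20/73 → advance +1; mR−mL=844/949 → turn +1·90°
n=2: pose=(-5,4,E); sL=8/41, sR=40/157; mL=-40/157, mR=2896/6437; mL+mR=8/41 → advance +1; mR−mL=4536/6437 → turn +1·90°
n=3: pose=(-4,4,N); sL=10/53, sR=5/29; mL=-5/29, mR=555/1537; mL+mR=10/53 → advance +1; mR−mL=820/1537 → turn +1·90°
n=4: pose=(-4,5,W); sL=40/153, sR=8/41; mL=-8/41, mR=2864/6273; mL+mR=40/153 → advance +1; mR−mL=4088/6273 → turn +1·90°
n=5: pose=(-5,5,S); sL=20/73, sR=4/13; mL=-4/13, mR=552/949; mL+mR=20/73 → advance +1; mR−mL=844/949 → turn +1·90°
n=6: pose=(-5,4,E); sL=8/41, sR=40/157; mL=-40/157, mR=2896/6437; mL+mR=8/41 → advance +1; mR−mL=4536/6437 → turn +1·90°

0 40/153 8/41 -8/41 2864/6273 -4 5 W
1 20/73 4/13 -4/13 552/949 -5 5 S
2 8/41 40/157 -40/157 2896/6437 -5 4 E
3 10/53 5/29 -5/29 555/1537 -4 4 N
4 40/153 8/41 -8/41 2864/6273 -4 5 W
5 20/73 4/13 -4/13 552/949 -5 5 S
6 8/41 40/157 -40/157 2896/6437 -5 4 E
final -4 4 N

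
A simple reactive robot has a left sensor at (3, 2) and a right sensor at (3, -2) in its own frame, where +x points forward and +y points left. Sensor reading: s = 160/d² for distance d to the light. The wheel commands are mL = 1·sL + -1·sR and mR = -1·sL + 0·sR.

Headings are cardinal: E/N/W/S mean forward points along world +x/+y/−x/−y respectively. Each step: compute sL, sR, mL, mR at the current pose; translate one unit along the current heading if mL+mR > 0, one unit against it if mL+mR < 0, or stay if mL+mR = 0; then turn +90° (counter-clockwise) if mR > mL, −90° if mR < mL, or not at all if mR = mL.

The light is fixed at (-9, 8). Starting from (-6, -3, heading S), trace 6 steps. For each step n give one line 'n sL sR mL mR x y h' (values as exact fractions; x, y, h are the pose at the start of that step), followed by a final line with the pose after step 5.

0 160/221 160/197 -3840/43537 -160/221 -6 -3 S
1 10/9 5/2 -25/18 -10/9 -6 -2 W
2 32/41 160/173 -1024/7093 -32/41 -5 -2 S
3 80/61 16/5 -576/305 -80/61 -5 -1 W
4 160/193 160/153 -6400/29529 -160/193 -4 -1 S
5 20/13 4 -32/13 -20/13 -4 0 W
final -3 0 S

n=0: pose=(-6,-3,S); sL=160/221, sR=160/197; mL=-3840/43537, mR=-160/221; mL+mR=-160/197 → advance -1; mR−mL=-27680/43537 → turn -1·90°
n=1: pose=(-6,-2,W); sL=10/9, sR=5/2; mL=-25/18, mR=-10/9; mL+mR=-5/2 → advance -1; mR−mL=5/18 → turn +1·90°
n=2: pose=(-5,-2,S); sL=32/41, sR=160/173; mL=-1024/7093, mR=-32/41; mL+mR=-160/173 → advance -1; mR−mL=-4512/7093 → turn -1·90°
n=3: pose=(-5,-1,W); sL=80/61, sR=16/5; mL=-576/305, mR=-80/61; mL+mR=-16/5 → advance -1; mR−mL=176/305 → turn +1·90°
n=4: pose=(-4,-1,S); sL=160/193, sR=160/153; mL=-6400/29529, mR=-160/193; mL+mR=-160/153 → advance -1; mR−mL=-18080/29529 → turn -1·90°
n=5: pose=(-4,0,W); sL=20/13, sR=4; mL=-32/13, mR=-20/13; mL+mR=-4 → advance -1; mR−mL=12/13 → turn +1·90°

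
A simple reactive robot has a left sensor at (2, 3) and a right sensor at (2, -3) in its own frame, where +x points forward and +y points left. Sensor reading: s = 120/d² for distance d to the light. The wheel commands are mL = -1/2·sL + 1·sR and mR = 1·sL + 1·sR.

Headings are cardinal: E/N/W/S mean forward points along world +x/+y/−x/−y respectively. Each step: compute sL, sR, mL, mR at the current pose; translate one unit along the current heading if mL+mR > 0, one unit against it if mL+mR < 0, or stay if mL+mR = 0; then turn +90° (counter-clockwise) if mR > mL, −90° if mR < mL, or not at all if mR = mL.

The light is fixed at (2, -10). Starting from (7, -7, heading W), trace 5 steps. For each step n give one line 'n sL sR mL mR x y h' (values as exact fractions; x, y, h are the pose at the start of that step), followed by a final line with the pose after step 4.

n=0: pose=(7,-7,W); sL=40/3, sR=8/3; mL=-4, mR=16; mL+mR=12 → advance +1; mR−mL=20 → turn +1·90°
n=1: pose=(6,-7,S); sL=12/5, sR=60; mL=294/5, mR=312/5; mL+mR=606/5 → advance +1; mR−mL=18/5 → turn +1·90°
n=2: pose=(6,-8,E); sL=120/61, sR=120/37; mL=5100/2257, mR=11760/2257; mL+mR=16860/2257 → advance +1; mR−mL=180/61 → turn +1·90°
n=3: pose=(7,-8,N); sL=6, sR=3/2; mL=-3/2, mR=15/2; mL+mR=6 → advance +1; mR−mL=9 → turn +1·90°
n=4: pose=(7,-7,W); sL=40/3, sR=8/3; mL=-4, mR=16; mL+mR=12 → advance +1; mR−mL=20 → turn +1·90°

0 40/3 8/3 -4 16 7 -7 W
1 12/5 60 294/5 312/5 6 -7 S
2 120/61 120/37 5100/2257 11760/2257 6 -8 E
3 6 3/2 -3/2 15/2 7 -8 N
4 40/3 8/3 -4 16 7 -7 W
final 6 -7 S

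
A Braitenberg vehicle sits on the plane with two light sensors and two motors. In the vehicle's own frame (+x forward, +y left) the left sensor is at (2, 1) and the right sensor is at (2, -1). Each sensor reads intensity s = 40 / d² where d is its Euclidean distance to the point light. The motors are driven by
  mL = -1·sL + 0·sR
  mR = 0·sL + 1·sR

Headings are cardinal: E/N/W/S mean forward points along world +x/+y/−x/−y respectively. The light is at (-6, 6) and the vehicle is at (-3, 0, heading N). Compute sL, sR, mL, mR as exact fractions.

2 5/4 -2 5/4

left sensor world pos  = (-4, 2); dL² = 20
right sensor world pos = (-2, 2); dR² = 32
sL = 40/20 = 2
sR = 40/32 = 5/4
mL = -1·sL + 0·sR = -2
mR = 0·sL + 1·sR = 5/4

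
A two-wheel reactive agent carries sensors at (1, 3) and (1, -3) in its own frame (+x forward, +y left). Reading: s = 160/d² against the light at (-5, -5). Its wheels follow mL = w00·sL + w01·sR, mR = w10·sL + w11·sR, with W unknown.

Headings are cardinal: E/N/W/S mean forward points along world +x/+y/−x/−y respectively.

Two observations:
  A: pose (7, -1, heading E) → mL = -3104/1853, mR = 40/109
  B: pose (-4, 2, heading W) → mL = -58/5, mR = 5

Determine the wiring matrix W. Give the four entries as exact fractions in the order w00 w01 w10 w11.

-1 -1 1/2 0

obs A: pose=(7,-1,E) → sL=80/109, sR=16/17, mL=-3104/1853, mR=40/109
obs B: pose=(-4,2,W) → sL=10, sR=8/5, mL=-58/5, mR=5
sensor matrix S = [[80/109, 16/17], [10, 8/5]]; det S = -15264/1853
solve [mL_A; mL_B] = S·[w00; w01] and [mR_A; mR_B] = S·[w10; w11]:
  w00 = -1, w01 = -1, w10 = 1/2, w11 = 0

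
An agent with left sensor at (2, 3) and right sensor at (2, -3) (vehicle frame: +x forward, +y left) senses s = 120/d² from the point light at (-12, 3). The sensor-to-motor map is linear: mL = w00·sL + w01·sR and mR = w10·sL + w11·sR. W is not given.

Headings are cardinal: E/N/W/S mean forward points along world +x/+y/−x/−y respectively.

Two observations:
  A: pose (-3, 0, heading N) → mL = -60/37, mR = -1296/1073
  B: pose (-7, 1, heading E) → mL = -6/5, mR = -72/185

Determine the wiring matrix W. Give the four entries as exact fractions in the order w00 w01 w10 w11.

-1/2 0 -1/2 1/2

obs A: pose=(-3,0,N) → sL=120/37, sR=24/29, mL=-60/37, mR=-1296/1073
obs B: pose=(-7,1,E) → sL=12/5, sR=60/37, mL=-6/5, mR=-72/185
sensor matrix S = [[120/37, 24/29], [12/5, 60/37]]; det S = 649728/198505
solve [mL_A; mL_B] = S·[w00; w01] and [mR_A; mR_B] = S·[w10; w11]:
  w00 = -1/2, w01 = 0, w10 = -1/2, w11 = 1/2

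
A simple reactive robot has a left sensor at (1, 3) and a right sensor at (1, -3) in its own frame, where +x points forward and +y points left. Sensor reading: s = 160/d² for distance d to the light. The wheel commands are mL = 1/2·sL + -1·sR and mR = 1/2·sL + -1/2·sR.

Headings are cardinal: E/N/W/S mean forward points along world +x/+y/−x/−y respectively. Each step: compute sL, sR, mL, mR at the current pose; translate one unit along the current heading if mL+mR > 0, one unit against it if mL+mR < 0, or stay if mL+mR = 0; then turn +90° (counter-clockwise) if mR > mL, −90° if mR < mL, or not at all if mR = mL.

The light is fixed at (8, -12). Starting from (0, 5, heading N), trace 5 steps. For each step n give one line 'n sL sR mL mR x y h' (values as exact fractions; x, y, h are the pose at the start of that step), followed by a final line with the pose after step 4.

0 32/89 160/349 -8656/31061 -1536/31061 0 5 N
1 16/25 80/221 -232/5525 768/5525 0 4 W
2 160/261 160/369 -1360/10701 320/3567 -1 4 S
3 10/29 8/13 -167/377 -51/377 -1 5 E
4 160/493 160/373 -49040/183889 -9600/183889 -2 5 N
final -2 4 W

n=0: pose=(0,5,N); sL=32/89, sR=160/349; mL=-8656/31061, mR=-1536/31061; mL+mR=-10192/31061 → advance -1; mR−mL=80/349 → turn +1·90°
n=1: pose=(0,4,W); sL=16/25, sR=80/221; mL=-232/5525, mR=768/5525; mL+mR=536/5525 → advance +1; mR−mL=40/221 → turn +1·90°
n=2: pose=(-1,4,S); sL=160/261, sR=160/369; mL=-1360/10701, mR=320/3567; mL+mR=-400/10701 → advance -1; mR−mL=80/369 → turn +1·90°
n=3: pose=(-1,5,E); sL=10/29, sR=8/13; mL=-167/377, mR=-51/377; mL+mR=-218/377 → advance -1; mR−mL=4/13 → turn +1·90°
n=4: pose=(-2,5,N); sL=160/493, sR=160/373; mL=-49040/183889, mR=-9600/183889; mL+mR=-58640/183889 → advance -1; mR−mL=80/373 → turn +1·90°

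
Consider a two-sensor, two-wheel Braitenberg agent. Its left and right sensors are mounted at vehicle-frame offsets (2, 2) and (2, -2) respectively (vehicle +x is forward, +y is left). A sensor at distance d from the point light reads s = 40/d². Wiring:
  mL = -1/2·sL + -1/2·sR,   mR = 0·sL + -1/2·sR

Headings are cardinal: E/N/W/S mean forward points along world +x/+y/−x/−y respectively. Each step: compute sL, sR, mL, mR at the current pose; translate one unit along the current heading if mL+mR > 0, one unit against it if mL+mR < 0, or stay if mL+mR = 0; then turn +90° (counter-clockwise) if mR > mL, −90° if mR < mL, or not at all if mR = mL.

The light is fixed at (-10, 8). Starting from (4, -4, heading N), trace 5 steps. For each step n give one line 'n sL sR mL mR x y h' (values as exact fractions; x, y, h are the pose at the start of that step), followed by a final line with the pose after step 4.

0 10/61 10/89 -750/5429 -5/89 4 -4 N
1 40/369 8/53 -2536/19557 -4/53 4 -5 W
2 20/257 20/197 -4540/50629 -10/197 5 -5 S
3 40/389 8/97 -3496/37733 -4/97 5 -4 E
4 10/61 10/89 -750/5429 -5/89 4 -4 N
final 4 -5 W

n=0: pose=(4,-4,N); sL=10/61, sR=10/89; mL=-750/5429, mR=-5/89; mL+mR=-1055/5429 → advance -1; mR−mL=5/61 → turn +1·90°
n=1: pose=(4,-5,W); sL=40/369, sR=8/53; mL=-2536/19557, mR=-4/53; mL+mR=-4012/19557 → advance -1; mR−mL=20/369 → turn +1·90°
n=2: pose=(5,-5,S); sL=20/257, sR=20/197; mL=-4540/50629, mR=-10/197; mL+mR=-7110/50629 → advance -1; mR−mL=10/257 → turn +1·90°
n=3: pose=(5,-4,E); sL=40/389, sR=8/97; mL=-3496/37733, mR=-4/97; mL+mR=-5052/37733 → advance -1; mR−mL=20/389 → turn +1·90°
n=4: pose=(4,-4,N); sL=10/61, sR=10/89; mL=-750/5429, mR=-5/89; mL+mR=-1055/5429 → advance -1; mR−mL=5/61 → turn +1·90°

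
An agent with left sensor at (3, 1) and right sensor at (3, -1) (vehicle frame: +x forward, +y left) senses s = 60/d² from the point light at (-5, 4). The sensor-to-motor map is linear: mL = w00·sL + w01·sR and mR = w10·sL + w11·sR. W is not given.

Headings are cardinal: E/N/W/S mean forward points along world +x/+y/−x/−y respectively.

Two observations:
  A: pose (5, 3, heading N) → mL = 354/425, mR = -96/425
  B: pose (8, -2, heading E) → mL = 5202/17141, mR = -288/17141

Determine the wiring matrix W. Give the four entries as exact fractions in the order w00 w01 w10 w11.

obs A: pose=(5,3,N) → sL=12/17, sR=12/25, mL=354/425, mR=-96/425
obs B: pose=(8,-2,E) → sL=60/281, sR=12/61, mL=5202/17141, mR=-288/17141
sensor matrix S = [[12/17, 12/25], [60/281, 12/61]]; det S = 52992/1456985
solve [mL_A; mL_B] = S·[w00; w01] and [mR_A; mR_B] = S·[w10; w11]:
  w00 = 1/2, w01 = 1, w10 = -1, w11 = 1

1/2 1 -1 1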